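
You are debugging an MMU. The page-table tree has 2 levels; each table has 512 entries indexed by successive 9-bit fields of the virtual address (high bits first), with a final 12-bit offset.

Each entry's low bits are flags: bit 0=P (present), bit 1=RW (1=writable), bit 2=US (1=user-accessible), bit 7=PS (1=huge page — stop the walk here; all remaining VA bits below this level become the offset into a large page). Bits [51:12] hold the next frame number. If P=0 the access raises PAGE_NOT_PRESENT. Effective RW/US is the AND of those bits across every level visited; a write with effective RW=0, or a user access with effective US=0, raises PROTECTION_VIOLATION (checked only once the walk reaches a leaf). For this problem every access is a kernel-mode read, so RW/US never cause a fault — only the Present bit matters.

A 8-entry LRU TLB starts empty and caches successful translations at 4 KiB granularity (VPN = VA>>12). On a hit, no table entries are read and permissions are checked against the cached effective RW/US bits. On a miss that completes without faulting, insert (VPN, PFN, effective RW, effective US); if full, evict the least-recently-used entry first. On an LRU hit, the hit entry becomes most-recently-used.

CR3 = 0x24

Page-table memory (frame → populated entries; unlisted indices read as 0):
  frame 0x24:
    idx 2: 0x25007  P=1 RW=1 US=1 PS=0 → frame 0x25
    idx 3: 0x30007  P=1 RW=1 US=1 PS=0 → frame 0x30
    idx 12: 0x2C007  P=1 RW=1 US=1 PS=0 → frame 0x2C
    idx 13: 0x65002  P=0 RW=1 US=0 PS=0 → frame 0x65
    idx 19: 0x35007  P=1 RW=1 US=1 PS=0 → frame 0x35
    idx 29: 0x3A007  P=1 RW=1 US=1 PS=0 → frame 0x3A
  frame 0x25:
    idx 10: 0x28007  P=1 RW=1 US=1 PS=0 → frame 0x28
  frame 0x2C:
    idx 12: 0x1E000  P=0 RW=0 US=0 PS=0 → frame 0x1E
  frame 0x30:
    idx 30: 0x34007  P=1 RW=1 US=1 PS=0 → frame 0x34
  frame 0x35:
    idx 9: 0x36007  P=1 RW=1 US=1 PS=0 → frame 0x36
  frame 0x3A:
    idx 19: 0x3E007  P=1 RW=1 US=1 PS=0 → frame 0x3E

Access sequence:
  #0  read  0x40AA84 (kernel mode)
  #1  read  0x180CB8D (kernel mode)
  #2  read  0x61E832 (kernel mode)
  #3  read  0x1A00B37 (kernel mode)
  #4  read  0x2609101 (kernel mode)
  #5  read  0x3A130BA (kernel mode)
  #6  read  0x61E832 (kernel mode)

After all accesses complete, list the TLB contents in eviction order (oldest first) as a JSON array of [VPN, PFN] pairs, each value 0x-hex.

Trace:
#0 VA=0x40AA84 (r,kernel):
  [0] read 0x24 idx=2: raw=0x25007 flags P=1 W=1 U=1 S=0
  [1] read 0x25 idx=10: raw=0x28007 flags P=1 W=1 U=1 S=0
  → PA=0x28A84  (2 entries read)
#1 VA=0x180CB8D (r,kernel):
  [0] read 0x24 idx=12: raw=0x2C007 flags P=1 W=1 U=1 S=0
  [1] read 0x2C idx=12: raw=0x1E000 flags P=0 W=0 U=0 S=0
  → PAGE_NOT_PRESENT  (2 entries read)
#2 VA=0x61E832 (r,kernel):
  [0] read 0x24 idx=3: raw=0x30007 flags P=1 W=1 U=1 S=0
  [1] read 0x30 idx=30: raw=0x34007 flags P=1 W=1 U=1 S=0
  → PA=0x34832  (2 entries read)
#3 VA=0x1A00B37 (r,kernel):
  [0] read 0x24 idx=13: raw=0x65002 flags P=0 W=1 U=0 S=0
  → PAGE_NOT_PRESENT  (1 entries read)
#4 VA=0x2609101 (r,kernel):
  [0] read 0x24 idx=19: raw=0x35007 flags P=1 W=1 U=1 S=0
  [1] read 0x35 idx=9: raw=0x36007 flags P=1 W=1 U=1 S=0
  → PA=0x36101  (2 entries read)
#5 VA=0x3A130BA (r,kernel):
  [0] read 0x24 idx=29: raw=0x3A007 flags P=1 W=1 U=1 S=0
  [1] read 0x3A idx=19: raw=0x3E007 flags P=1 W=1 U=1 S=0
  → PA=0x3E0BA  (2 entries read)
#6 VA=0x61E832 (r,kernel):
  TLB hit vpn=0x61E → PA=0x34832

TLB: [["0x40A", "0x28"], ["0x2609", "0x36"], ["0x3A13", "0x3E"], ["0x61E", "0x34"]]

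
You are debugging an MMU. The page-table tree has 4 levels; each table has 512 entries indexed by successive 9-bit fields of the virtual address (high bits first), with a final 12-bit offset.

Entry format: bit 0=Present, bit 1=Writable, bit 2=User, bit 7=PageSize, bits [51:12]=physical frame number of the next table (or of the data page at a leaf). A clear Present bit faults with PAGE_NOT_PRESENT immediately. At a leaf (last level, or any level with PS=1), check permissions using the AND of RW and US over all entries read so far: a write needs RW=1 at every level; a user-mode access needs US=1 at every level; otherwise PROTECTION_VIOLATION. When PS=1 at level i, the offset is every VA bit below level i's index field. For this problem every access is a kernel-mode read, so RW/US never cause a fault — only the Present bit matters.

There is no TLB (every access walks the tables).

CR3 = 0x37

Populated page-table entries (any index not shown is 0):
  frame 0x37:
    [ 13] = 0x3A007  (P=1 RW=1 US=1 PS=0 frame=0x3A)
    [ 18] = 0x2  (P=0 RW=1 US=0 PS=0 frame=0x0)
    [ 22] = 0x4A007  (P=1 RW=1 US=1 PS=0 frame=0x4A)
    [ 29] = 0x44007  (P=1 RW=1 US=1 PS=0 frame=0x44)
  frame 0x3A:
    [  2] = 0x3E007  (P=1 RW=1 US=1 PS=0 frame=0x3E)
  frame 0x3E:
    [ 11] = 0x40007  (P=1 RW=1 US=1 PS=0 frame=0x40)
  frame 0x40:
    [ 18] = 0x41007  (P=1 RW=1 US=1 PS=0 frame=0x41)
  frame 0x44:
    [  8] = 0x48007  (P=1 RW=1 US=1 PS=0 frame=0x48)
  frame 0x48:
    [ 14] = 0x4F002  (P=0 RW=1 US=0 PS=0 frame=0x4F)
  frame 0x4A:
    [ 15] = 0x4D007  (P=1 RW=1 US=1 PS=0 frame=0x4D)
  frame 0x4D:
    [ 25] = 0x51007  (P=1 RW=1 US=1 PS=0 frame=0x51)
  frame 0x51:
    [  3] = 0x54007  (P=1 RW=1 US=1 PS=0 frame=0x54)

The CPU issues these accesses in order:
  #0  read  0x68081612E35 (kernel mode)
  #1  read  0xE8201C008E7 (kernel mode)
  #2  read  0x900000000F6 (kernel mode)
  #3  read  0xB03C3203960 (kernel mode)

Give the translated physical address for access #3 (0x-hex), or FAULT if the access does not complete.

Per-access translation:
#0 VA=0x68081612E35 (r,kernel):
  lvl0: tbl 0x37, slot 13 ⇒ 0x3A007 (P1/RW1/US1/PS0)
  lvl1: tbl 0x3A, slot 2 ⇒ 0x3E007 (P1/RW1/US1/PS0)
  lvl2: tbl 0x3E, slot 11 ⇒ 0x40007 (P1/RW1/US1/PS0)
  lvl3: tbl 0x40, slot 18 ⇒ 0x41007 (P1/RW1/US1/PS0)
  ✓ 0x41E35  — 4 lookups
#1 VA=0xE8201C008E7 (r,kernel):
  lvl0: tbl 0x37, slot 29 ⇒ 0x44007 (P1/RW1/US1/PS0)
  lvl1: tbl 0x44, slot 8 ⇒ 0x48007 (P1/RW1/US1/PS0)
  lvl2: tbl 0x48, slot 14 ⇒ 0x4F002 (P0/RW1/US0/PS0)
  ⇒ fault: PAGE_NOT_PRESENT  — 3 lookups
#2 VA=0x900000000F6 (r,kernel):
  lvl0: tbl 0x37, slot 18 ⇒ 0x2 (P0/RW1/US0/PS0)
  ⇒ fault: PAGE_NOT_PRESENT  — 1 lookups
#3 VA=0xB03C3203960 (r,kernel):
  lvl0: tbl 0x37, slot 22 ⇒ 0x4A007 (P1/RW1/US1/PS0)
  lvl1: tbl 0x4A, slot 15 ⇒ 0x4D007 (P1/RW1/US1/PS0)
  lvl2: tbl 0x4D, slot 25 ⇒ 0x51007 (P1/RW1/US1/PS0)
  lvl3: tbl 0x51, slot 3 ⇒ 0x54007 (P1/RW1/US1/PS0)
  ✓ 0x54960  — 4 lookups

Access #3 PA: 0x54960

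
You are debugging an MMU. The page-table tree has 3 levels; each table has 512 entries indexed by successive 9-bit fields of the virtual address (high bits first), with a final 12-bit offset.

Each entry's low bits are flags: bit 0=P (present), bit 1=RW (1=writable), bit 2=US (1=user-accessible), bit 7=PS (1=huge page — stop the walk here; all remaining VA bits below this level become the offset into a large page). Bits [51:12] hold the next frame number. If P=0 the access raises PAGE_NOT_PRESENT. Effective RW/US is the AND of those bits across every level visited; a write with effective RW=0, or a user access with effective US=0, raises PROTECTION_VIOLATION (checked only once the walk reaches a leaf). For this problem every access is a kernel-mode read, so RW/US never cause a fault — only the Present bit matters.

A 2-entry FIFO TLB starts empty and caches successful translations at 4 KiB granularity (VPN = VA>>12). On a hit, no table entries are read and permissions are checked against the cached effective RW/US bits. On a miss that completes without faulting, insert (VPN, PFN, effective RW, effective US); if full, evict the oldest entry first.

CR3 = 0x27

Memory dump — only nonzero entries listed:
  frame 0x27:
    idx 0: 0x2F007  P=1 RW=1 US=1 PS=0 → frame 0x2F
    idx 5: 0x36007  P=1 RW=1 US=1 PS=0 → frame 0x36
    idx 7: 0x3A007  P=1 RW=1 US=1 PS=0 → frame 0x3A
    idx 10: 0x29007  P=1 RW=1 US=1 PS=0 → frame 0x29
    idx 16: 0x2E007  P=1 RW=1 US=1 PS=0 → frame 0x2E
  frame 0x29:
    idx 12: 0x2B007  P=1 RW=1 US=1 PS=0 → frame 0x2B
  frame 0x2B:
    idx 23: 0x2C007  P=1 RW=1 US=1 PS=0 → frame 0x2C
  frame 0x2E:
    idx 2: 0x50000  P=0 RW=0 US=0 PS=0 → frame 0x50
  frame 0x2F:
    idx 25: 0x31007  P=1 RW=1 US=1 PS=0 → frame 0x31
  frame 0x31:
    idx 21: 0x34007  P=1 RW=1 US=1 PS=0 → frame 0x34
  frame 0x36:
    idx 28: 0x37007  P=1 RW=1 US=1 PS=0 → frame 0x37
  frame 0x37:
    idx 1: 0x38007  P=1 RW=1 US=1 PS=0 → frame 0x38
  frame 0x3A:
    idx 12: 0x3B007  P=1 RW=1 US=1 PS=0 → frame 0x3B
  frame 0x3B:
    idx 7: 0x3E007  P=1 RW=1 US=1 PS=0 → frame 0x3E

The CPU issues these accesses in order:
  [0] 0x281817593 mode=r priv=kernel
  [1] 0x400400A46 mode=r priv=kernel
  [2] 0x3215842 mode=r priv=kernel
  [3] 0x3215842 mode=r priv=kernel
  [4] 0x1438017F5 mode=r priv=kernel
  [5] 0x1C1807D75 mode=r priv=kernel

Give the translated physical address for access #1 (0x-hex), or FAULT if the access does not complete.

Walk each access:
#0 VA=0x281817593 (r,kernel):
  L0: frame=0x27 idx=10 entry=0x29007 [P=1 RW=1 US=1 PS=0]
  L1: frame=0x29 idx=12 entry=0x2B007 [P=1 RW=1 US=1 PS=0]
  L2: frame=0x2B idx=23 entry=0x2C007 [P=1 RW=1 US=1 PS=0]
  ⇒ phys 0x2C593  [3 reads]
#1 VA=0x400400A46 (r,kernel):
  L0: frame=0x27 idx=16 entry=0x2E007 [P=1 RW=1 US=1 PS=0]
  L1: frame=0x2E idx=2 entry=0x50000 [P=0 RW=0 US=0 PS=0]
  → PAGE_NOT_PRESENT  (2 entries read)
#2 VA=0x3215842 (r,kernel):
  L0: frame=0x27 idx=0 entry=0x2F007 [P=1 RW=1 US=1 PS=0]
  L1: frame=0x2F idx=25 entry=0x31007 [P=1 RW=1 US=1 PS=0]
  L2: frame=0x31 idx=21 entry=0x34007 [P=1 RW=1 US=1 PS=0]
  ⇒ phys 0x34842  [3 reads]
#3 VA=0x3215842 (r,kernel):
  TLB hit vpn=0x3215 → PA=0x34842
#4 VA=0x1438017F5 (r,kernel):
  L0: frame=0x27 idx=5 entry=0x36007 [P=1 RW=1 US=1 PS=0]
  L1: frame=0x36 idx=28 entry=0x37007 [P=1 RW=1 US=1 PS=0]
  L2: frame=0x37 idx=1 entry=0x38007 [P=1 RW=1 US=1 PS=0]
  ⇒ phys 0x387F5  [3 reads]
#5 VA=0x1C1807D75 (r,kernel):
  L0: frame=0x27 idx=7 entry=0x3A007 [P=1 RW=1 US=1 PS=0]
  L1: frame=0x3A idx=12 entry=0x3B007 [P=1 RW=1 US=1 PS=0]
  L2: frame=0x3B idx=7 entry=0x3E007 [P=1 RW=1 US=1 PS=0]
  ⇒ phys 0x3ED75  [3 reads]

Access #1 PA: FAULT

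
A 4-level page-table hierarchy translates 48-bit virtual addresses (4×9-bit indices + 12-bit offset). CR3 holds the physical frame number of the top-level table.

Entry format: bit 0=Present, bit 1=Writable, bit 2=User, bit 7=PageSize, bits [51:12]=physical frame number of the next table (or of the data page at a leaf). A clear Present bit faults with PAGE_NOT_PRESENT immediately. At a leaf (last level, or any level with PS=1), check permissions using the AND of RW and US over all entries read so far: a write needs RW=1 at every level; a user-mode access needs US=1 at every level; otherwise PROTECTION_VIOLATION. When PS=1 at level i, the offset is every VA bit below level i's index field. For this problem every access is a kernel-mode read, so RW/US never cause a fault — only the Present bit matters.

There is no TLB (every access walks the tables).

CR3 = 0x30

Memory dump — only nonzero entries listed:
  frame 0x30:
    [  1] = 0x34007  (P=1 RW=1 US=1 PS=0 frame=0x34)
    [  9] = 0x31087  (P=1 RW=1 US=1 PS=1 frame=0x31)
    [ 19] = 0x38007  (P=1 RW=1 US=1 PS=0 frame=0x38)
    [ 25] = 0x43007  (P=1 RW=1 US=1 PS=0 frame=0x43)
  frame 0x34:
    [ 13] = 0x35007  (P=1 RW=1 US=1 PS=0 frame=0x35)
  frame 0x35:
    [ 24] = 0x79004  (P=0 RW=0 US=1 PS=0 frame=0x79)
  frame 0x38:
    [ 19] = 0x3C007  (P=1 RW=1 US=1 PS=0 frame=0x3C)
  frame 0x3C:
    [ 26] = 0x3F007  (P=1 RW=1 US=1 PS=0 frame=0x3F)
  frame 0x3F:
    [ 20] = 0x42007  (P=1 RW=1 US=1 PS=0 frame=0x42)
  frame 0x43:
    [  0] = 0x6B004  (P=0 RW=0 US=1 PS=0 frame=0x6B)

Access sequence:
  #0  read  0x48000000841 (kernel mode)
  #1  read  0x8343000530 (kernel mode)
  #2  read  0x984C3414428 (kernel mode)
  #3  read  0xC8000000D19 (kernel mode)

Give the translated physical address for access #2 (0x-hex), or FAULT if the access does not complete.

Trace:
#0 VA=0x48000000841 (r,kernel):
  L0: frame=0x30 idx=9 entry=0x31087 [P=1 RW=1 US=1 PS=1]
  → PA=0x31841 (huge @L0)  (1 entries read)
#1 VA=0x8343000530 (r,kernel):
  L0: frame=0x30 idx=1 entry=0x34007 [P=1 RW=1 US=1 PS=0]
  L1: frame=0x34 idx=13 entry=0x35007 [P=1 RW=1 US=1 PS=0]
  L2: frame=0x35 idx=24 entry=0x79004 [P=0 RW=0 US=1 PS=0]
  ⇒ fault: PAGE_NOT_PRESENT  — 3 lookups
#2 VA=0x984C3414428 (r,kernel):
  L0: frame=0x30 idx=19 entry=0x38007 [P=1 RW=1 US=1 PS=0]
  L1: frame=0x38 idx=19 entry=0x3C007 [P=1 RW=1 US=1 PS=0]
  L2: frame=0x3C idx=26 entry=0x3F007 [P=1 RW=1 US=1 PS=0]
  L3: frame=0x3F idx=20 entry=0x42007 [P=1 RW=1 US=1 PS=0]
  → PA=0x42428  (4 entries read)
#3 VA=0xC8000000D19 (r,kernel):
  L0: frame=0x30 idx=25 entry=0x43007 [P=1 RW=1 US=1 PS=0]
  L1: frame=0x43 idx=0 entry=0x6B004 [P=0 RW=0 US=1 PS=0]
  ⇒ fault: PAGE_NOT_PRESENT  — 2 lookups

Access #2 PA: 0x42428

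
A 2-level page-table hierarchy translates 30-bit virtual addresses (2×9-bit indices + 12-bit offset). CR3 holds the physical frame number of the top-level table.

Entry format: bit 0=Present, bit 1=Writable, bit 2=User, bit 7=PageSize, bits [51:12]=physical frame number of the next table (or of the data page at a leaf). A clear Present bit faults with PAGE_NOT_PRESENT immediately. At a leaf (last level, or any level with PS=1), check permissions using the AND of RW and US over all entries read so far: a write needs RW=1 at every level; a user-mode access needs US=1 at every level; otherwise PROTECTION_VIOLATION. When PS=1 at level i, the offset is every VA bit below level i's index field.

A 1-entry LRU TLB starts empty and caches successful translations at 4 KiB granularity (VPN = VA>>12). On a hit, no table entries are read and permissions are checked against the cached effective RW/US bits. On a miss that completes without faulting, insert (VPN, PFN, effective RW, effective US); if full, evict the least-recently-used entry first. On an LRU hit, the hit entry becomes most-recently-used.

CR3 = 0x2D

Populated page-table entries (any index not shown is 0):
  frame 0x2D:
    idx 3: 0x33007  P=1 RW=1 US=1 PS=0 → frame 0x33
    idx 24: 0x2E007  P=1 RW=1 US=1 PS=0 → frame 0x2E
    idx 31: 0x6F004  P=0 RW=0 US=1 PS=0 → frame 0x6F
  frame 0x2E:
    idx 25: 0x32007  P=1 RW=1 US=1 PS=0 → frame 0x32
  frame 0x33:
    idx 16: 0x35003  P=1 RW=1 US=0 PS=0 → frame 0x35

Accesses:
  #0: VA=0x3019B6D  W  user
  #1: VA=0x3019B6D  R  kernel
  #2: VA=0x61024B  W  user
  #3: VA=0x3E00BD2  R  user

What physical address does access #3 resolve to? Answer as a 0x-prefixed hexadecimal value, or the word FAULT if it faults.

Walk each access:
#0 VA=0x3019B6D (w,user):
  lvl0: tbl 0x2D, slot 24 ⇒ 0x2E007 (P1/RW1/US1/PS0)
  lvl1: tbl 0x2E, slot 25 ⇒ 0x32007 (P1/RW1/US1/PS0)
  ✓ 0x32B6D  — 2 lookups
#1 VA=0x3019B6D (r,kernel):
  TLB hit vpn=0x3019 → PA=0x32B6D
#2 VA=0x61024B (w,user):
  lvl0: tbl 0x2D, slot 3 ⇒ 0x33007 (P1/RW1/US1/PS0)
  lvl1: tbl 0x33, slot 16 ⇒ 0x35003 (P1/RW1/US0/PS0)
  → PROTECTION_VIOLATION  (2 entries read)
#3 VA=0x3E00BD2 (r,user):
  lvl0: tbl 0x2D, slot 31 ⇒ 0x6F004 (P0/RW0/US1/PS0)
  → PAGE_NOT_PRESENT  (1 entries read)

Access #3 PA: FAULT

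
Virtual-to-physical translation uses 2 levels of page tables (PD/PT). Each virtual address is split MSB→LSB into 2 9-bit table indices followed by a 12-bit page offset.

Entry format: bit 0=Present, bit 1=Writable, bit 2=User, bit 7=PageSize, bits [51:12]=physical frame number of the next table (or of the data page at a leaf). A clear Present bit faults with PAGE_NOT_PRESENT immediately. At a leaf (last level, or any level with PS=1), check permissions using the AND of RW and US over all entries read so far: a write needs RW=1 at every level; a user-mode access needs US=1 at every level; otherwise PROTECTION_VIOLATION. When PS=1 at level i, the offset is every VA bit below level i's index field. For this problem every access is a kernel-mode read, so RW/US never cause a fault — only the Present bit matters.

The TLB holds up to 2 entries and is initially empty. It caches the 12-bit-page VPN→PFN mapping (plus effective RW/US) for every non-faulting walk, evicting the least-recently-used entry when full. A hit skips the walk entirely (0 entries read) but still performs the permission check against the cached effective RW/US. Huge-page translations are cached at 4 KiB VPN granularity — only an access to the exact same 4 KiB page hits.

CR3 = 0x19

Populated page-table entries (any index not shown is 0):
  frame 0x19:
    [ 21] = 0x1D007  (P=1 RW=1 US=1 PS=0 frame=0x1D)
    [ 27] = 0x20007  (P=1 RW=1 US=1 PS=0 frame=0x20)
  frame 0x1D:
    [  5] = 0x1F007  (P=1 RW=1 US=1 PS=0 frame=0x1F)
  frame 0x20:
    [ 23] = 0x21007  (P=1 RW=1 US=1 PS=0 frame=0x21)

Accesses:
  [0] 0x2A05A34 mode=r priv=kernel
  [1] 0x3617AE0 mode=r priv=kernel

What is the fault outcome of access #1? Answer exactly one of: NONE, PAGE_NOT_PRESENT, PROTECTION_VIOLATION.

Trace:
#0 VA=0x2A05A34 (r,kernel):
  L0: frame=0x19 idx=21 entry=0x1D007 [P=1 RW=1 US=1 PS=0]
  L1: frame=0x1D idx=5 entry=0x1F007 [P=1 RW=1 US=1 PS=0]
  → PA=0x1FA34  (2 entries read)
#1 VA=0x3617AE0 (r,kernel):
  L0: frame=0x19 idx=27 entry=0x20007 [P=1 RW=1 US=1 PS=0]
  L1: frame=0x20 idx=23 entry=0x21007 [P=1 RW=1 US=1 PS=0]
  → PA=0x21AE0  (2 entries read)

Access #1 fault: NONE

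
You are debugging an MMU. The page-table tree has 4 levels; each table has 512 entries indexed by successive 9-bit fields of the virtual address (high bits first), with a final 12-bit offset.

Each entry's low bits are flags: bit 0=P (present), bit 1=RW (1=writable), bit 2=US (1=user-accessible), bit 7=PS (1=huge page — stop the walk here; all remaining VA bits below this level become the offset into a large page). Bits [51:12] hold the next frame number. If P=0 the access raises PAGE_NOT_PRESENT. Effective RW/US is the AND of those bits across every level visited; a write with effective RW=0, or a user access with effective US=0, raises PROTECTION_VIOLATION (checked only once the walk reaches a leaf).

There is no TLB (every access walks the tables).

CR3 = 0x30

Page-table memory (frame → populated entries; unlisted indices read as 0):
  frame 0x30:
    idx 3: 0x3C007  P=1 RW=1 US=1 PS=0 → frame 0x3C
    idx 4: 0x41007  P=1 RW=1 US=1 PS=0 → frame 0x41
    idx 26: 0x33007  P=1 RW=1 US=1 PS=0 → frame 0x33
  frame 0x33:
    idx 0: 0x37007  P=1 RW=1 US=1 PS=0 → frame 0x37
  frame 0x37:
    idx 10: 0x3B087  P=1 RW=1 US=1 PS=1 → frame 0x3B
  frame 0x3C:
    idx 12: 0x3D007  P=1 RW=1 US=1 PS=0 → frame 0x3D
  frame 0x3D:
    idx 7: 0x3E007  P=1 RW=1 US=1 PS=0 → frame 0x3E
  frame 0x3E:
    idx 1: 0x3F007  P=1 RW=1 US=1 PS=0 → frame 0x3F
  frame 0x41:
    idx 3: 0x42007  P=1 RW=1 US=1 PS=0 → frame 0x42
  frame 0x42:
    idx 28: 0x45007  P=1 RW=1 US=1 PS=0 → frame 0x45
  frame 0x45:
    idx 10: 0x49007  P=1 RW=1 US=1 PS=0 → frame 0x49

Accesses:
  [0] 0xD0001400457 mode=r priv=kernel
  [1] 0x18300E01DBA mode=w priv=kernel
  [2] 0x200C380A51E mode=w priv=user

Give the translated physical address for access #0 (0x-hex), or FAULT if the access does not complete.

Walk each access:
#0 VA=0xD0001400457 (r,kernel):
  L0 @0x30[26] → 0x33007  P=1,RW=1,US=1,PS=0
  L1 @0x33[0] → 0x37007  P=1,RW=1,US=1,PS=0
  L2 @0x37[10] → 0x3B087  P=1,RW=1,US=1,PS=1
  ⇒ phys 0x3B457 (huge @L2)  [3 reads]
#1 VA=0x18300E01DBA (w,kernel):
  L0 @0x30[3] → 0x3C007  P=1,RW=1,US=1,PS=0
  L1 @0x3C[12] → 0x3D007  P=1,RW=1,US=1,PS=0
  L2 @0x3D[7] → 0x3E007  P=1,RW=1,US=1,PS=0
  L3 @0x3E[1] → 0x3F007  P=1,RW=1,US=1,PS=0
  ⇒ phys 0x3FDBA  [4 reads]
#2 VA=0x200C380A51E (w,user):
  L0 @0x30[4] → 0x41007  P=1,RW=1,US=1,PS=0
  L1 @0x41[3] → 0x42007  P=1,RW=1,US=1,PS=0
  L2 @0x42[28] → 0x45007  P=1,RW=1,US=1,PS=0
  L3 @0x45[10] → 0x49007  P=1,RW=1,US=1,PS=0
  ⇒ phys 0x4951E  [4 reads]

Access #0 PA: 0x3B457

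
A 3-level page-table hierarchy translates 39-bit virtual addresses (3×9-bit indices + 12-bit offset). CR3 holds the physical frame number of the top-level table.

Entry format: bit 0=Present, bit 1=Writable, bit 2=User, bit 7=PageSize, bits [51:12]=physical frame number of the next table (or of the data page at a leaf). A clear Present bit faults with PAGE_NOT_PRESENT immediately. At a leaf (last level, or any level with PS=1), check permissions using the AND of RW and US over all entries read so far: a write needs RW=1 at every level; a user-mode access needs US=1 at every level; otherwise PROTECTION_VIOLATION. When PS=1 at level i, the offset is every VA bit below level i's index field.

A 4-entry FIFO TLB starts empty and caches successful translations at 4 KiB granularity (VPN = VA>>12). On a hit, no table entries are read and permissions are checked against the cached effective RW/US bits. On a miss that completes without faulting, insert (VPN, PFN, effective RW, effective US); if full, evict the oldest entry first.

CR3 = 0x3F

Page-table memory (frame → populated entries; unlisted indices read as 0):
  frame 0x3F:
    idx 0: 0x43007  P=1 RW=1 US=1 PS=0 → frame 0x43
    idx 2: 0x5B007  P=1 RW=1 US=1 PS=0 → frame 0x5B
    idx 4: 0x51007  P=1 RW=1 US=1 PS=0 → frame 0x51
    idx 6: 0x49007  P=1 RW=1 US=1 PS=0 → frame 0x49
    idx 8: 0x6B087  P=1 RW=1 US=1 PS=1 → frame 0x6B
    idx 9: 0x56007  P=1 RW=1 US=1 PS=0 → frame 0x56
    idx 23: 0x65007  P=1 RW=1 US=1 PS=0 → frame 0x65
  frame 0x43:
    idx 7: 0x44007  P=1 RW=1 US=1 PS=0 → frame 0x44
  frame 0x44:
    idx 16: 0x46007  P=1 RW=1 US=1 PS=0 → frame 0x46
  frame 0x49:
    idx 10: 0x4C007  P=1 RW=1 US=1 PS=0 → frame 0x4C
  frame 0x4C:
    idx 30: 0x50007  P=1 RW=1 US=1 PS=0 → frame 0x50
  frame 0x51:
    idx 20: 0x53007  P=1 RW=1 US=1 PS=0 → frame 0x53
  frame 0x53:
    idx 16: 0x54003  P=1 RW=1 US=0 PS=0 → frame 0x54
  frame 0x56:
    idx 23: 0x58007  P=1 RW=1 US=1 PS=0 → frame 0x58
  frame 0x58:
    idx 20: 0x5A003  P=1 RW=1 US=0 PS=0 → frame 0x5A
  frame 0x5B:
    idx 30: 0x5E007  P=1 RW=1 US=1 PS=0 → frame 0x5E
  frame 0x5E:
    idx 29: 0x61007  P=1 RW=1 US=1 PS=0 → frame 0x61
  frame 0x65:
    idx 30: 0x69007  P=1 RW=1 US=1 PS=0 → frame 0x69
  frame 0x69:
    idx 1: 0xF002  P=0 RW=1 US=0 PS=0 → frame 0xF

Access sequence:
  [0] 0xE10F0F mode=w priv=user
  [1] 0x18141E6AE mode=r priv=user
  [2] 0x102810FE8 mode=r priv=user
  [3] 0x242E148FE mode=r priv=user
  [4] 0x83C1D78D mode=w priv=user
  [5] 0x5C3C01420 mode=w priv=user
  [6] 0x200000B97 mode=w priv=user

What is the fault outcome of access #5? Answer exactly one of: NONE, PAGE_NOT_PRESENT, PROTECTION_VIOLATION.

Walk each access:
#0 VA=0xE10F0F (w,user):
  L0 @0x3F[0] → 0x43007  P=1,RW=1,US=1,PS=0
  L1 @0x43[7] → 0x44007  P=1,RW=1,US=1,PS=0
  L2 @0x44[16] → 0x46007  P=1,RW=1,US=1,PS=0
  ⇒ phys 0x46F0F  [3 reads]
#1 VA=0x18141E6AE (r,user):
  L0 @0x3F[6] → 0x49007  P=1,RW=1,US=1,PS=0
  L1 @0x49[10] → 0x4C007  P=1,RW=1,US=1,PS=0
  L2 @0x4C[30] → 0x50007  P=1,RW=1,US=1,PS=0
  ⇒ phys 0x506AE  [3 reads]
#2 VA=0x102810FE8 (r,user):
  L0 @0x3F[4] → 0x51007  P=1,RW=1,US=1,PS=0
  L1 @0x51[20] → 0x53007  P=1,RW=1,US=1,PS=0
  L2 @0x53[16] → 0x54003  P=1,RW=1,US=0,PS=0
  → PROTECTION_VIOLATION  (3 entries read)
#3 VA=0x242E148FE (r,user):
  L0 @0x3F[9] → 0x56007  P=1,RW=1,US=1,PS=0
  L1 @0x56[23] → 0x58007  P=1,RW=1,US=1,PS=0
  L2 @0x58[20] → 0x5A003  P=1,RW=1,US=0,PS=0
  → PROTECTION_VIOLATION  (3 entries read)
#4 VA=0x83C1D78D (w,user):
  L0 @0x3F[2] → 0x5B007  P=1,RW=1,US=1,PS=0
  L1 @0x5B[30] → 0x5E007  P=1,RW=1,US=1,PS=0
  L2 @0x5E[29] → 0x61007  P=1,RW=1,US=1,PS=0
  ⇒ phys 0x6178D  [3 reads]
#5 VA=0x5C3C01420 (w,user):
  L0 @0x3F[23] → 0x65007  P=1,RW=1,US=1,PS=0
  L1 @0x65[30] → 0x69007  P=1,RW=1,US=1,PS=0
  L2 @0x69[1] → 0xF002  P=0,RW=1,US=0,PS=0
  → PAGE_NOT_PRESENT  (3 entries read)
#6 VA=0x200000B97 (w,user):
  L0 @0x3F[8] → 0x6B087  P=1,RW=1,US=1,PS=1
  ⇒ phys 0x6BB97 (huge @L0)  [1 reads]

Access #5 fault: PAGE_NOT_PRESENT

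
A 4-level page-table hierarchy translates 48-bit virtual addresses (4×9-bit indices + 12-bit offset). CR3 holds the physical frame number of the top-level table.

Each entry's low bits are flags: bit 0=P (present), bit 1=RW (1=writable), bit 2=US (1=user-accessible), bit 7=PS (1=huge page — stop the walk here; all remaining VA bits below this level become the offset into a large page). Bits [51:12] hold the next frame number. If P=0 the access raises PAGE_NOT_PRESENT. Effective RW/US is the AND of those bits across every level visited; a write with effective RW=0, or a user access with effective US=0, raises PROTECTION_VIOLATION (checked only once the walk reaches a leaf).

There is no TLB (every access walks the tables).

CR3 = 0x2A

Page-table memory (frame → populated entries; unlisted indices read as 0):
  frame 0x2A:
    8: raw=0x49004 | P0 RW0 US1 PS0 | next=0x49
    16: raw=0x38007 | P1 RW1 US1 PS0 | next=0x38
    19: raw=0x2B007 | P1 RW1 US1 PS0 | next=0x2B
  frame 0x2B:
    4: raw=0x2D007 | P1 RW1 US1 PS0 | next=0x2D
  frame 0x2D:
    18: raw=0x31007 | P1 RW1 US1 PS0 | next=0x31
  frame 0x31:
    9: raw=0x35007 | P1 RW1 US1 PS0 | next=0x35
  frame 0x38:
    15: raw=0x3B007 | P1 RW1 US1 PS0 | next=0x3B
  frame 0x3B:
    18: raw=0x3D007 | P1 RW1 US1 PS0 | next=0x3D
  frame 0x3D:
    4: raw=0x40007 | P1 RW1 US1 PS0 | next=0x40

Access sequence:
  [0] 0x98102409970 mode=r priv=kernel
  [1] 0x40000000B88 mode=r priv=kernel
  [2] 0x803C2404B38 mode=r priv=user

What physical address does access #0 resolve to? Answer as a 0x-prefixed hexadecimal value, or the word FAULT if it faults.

Walk each access:
#0 VA=0x98102409970 (r,kernel):
  L0: frame=0x2A idx=19 entry=0x2B007 [P=1 RW=1 US=1 PS=0]
  L1: frame=0x2B idx=4 entry=0x2D007 [P=1 RW=1 US=1 PS=0]
  L2: frame=0x2D idx=18 entry=0x31007 [P=1 RW=1 US=1 PS=0]
  L3: frame=0x31 idx=9 entry=0x35007 [P=1 RW=1 US=1 PS=0]
  → PA=0x35970  (4 entries read)
#1 VA=0x40000000B88 (r,kernel):
  L0: frame=0x2A idx=8 entry=0x49004 [P=0 RW=0 US=1 PS=0]
  ✗ PAGE_NOT_PRESENT  [1 reads]
#2 VA=0x803C2404B38 (r,user):
  L0: frame=0x2A idx=16 entry=0x38007 [P=1 RW=1 US=1 PS=0]
  L1: frame=0x38 idx=15 entry=0x3B007 [P=1 RW=1 US=1 PS=0]
  L2: frame=0x3B idx=18 entry=0x3D007 [P=1 RW=1 US=1 PS=0]
  L3: frame=0x3D idx=4 entry=0x40007 [P=1 RW=1 US=1 PS=0]
  → PA=0x40B38  (4 entries read)

Access #0 PA: 0x35970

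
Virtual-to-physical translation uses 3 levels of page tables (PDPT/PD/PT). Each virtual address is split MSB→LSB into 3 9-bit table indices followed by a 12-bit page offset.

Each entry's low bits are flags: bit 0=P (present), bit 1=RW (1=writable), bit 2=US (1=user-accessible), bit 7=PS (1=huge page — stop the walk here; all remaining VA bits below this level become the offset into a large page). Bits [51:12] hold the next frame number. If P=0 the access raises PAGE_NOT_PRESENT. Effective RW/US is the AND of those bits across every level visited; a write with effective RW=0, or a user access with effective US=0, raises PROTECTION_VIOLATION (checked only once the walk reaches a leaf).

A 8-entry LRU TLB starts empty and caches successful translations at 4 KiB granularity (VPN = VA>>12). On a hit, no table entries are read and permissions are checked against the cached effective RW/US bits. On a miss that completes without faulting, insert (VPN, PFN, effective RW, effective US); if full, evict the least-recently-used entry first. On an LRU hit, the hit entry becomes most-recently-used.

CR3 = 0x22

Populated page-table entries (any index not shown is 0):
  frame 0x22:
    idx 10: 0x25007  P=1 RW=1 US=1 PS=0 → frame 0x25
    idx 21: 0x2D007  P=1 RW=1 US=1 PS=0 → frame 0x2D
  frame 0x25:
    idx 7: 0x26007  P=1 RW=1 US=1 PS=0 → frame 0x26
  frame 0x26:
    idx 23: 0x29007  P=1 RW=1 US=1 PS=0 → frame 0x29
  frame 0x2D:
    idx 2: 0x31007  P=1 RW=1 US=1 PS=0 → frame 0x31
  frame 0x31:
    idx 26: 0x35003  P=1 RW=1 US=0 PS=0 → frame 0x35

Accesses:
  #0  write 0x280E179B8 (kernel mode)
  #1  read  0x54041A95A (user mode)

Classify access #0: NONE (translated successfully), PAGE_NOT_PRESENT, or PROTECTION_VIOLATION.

Trace:
#0 VA=0x280E179B8 (w,kernel):
  L0 @0x22[10] → 0x25007  P=1,RW=1,US=1,PS=0
  L1 @0x25[7] → 0x26007  P=1,RW=1,US=1,PS=0
  L2 @0x26[23] → 0x29007  P=1,RW=1,US=1,PS=0
  ⇒ phys 0x299B8  [3 reads]
#1 VA=0x54041A95A (r,user):
  L0 @0x22[21] → 0x2D007  P=1,RW=1,US=1,PS=0
  L1 @0x2D[2] → 0x31007  P=1,RW=1,US=1,PS=0
  L2 @0x31[26] → 0x35003  P=1,RW=1,US=0,PS=0
  ⇒ fault: PROTECTION_VIOLATION  — 3 lookups

Access #0 fault: NONE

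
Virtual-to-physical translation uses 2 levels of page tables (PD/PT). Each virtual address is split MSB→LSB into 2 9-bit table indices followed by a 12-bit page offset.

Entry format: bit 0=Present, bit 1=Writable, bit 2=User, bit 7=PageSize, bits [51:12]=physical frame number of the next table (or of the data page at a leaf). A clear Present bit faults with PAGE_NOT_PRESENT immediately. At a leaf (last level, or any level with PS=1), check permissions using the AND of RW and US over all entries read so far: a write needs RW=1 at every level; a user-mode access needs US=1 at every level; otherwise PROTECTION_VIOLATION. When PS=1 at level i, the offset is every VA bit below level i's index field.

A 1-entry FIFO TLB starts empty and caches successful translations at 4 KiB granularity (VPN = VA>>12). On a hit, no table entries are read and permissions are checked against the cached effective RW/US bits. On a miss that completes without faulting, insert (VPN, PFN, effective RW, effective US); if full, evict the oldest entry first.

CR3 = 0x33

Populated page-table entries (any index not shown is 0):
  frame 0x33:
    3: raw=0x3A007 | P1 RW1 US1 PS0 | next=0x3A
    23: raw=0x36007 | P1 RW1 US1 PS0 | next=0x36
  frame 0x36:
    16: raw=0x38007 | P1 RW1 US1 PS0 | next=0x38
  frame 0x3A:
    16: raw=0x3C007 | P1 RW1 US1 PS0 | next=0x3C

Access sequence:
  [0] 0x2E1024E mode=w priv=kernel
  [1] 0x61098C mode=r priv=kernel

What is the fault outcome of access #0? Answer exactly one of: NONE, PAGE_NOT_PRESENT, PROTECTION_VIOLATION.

Walk each access:
#0 VA=0x2E1024E (w,kernel):
  L0: frame=0x33 idx=23 entry=0x36007 [P=1 RW=1 US=1 PS=0]
  L1: frame=0x36 idx=16 entry=0x38007 [P=1 RW=1 US=1 PS=0]
  ✓ 0x3824E  — 2 lookups
#1 VA=0x61098C (r,kernel):
  L0: frame=0x33 idx=3 entry=0x3A007 [P=1 RW=1 US=1 PS=0]
  L1: frame=0x3A idx=16 entry=0x3C007 [P=1 RW=1 US=1 PS=0]
  ✓ 0x3C98C  — 2 lookups

Access #0 fault: NONE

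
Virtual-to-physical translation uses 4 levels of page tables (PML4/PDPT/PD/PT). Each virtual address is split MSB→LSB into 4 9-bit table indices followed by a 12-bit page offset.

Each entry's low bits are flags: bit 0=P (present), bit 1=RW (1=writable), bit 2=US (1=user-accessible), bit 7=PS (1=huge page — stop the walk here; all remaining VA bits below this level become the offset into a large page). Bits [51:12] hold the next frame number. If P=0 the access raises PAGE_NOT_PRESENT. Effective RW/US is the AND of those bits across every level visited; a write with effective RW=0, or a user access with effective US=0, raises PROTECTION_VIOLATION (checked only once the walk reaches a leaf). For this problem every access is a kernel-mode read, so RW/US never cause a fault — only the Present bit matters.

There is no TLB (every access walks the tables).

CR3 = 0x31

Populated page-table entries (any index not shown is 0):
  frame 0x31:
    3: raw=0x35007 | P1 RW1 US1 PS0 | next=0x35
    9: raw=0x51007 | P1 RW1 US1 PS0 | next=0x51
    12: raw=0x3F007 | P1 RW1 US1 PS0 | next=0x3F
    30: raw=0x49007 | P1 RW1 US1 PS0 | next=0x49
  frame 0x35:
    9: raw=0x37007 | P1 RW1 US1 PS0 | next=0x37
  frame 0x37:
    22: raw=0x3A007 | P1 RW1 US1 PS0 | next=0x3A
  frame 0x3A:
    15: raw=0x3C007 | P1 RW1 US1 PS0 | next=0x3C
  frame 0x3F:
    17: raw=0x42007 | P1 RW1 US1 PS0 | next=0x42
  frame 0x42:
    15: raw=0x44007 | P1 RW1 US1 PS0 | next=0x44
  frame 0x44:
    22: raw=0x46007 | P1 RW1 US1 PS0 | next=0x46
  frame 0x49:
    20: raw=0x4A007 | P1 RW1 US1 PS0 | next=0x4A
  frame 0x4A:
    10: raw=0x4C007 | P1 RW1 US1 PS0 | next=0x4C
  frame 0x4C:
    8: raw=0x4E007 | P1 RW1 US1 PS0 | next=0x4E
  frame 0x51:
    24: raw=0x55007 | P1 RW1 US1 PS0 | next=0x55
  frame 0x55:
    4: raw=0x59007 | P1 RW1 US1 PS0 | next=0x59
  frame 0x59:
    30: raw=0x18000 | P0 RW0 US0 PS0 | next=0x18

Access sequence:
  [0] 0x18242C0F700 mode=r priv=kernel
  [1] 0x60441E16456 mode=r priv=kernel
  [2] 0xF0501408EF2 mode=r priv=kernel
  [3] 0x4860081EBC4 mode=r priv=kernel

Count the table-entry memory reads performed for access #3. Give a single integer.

Trace:
#0 VA=0x18242C0F700 (r,kernel):
  L0: frame=0x31 idx=3 entry=0x35007 [P=1 RW=1 US=1 PS=0]
  L1: frame=0x35 idx=9 entry=0x37007 [P=1 RW=1 US=1 PS=0]
  L2: frame=0x37 idx=22 entry=0x3A007 [P=1 RW=1 US=1 PS=0]
  L3: frame=0x3A idx=15 entry=0x3C007 [P=1 RW=1 US=1 PS=0]
  → PA=0x3C700  (4 entries read)
#1 VA=0x60441E16456 (r,kernel):
  L0: frame=0x31 idx=12 entry=0x3F007 [P=1 RW=1 US=1 PS=0]
  L1: frame=0x3F idx=17 entry=0x42007 [P=1 RW=1 US=1 PS=0]
  L2: frame=0x42 idx=15 entry=0x44007 [P=1 RW=1 US=1 PS=0]
  L3: frame=0x44 idx=22 entry=0x46007 [P=1 RW=1 US=1 PS=0]
  → PA=0x46456  (4 entries read)
#2 VA=0xF0501408EF2 (r,kernel):
  L0: frame=0x31 idx=30 entry=0x49007 [P=1 RW=1 US=1 PS=0]
  L1: frame=0x49 idx=20 entry=0x4A007 [P=1 RW=1 US=1 PS=0]
  L2: frame=0x4A idx=10 entry=0x4C007 [P=1 RW=1 US=1 PS=0]
  L3: frame=0x4C idx=8 entry=0x4E007 [P=1 RW=1 US=1 PS=0]
  → PA=0x4EEF2  (4 entries read)
#3 VA=0x4860081EBC4 (r,kernel):
  L0: frame=0x31 idx=9 entry=0x51007 [P=1 RW=1 US=1 PS=0]
  L1: frame=0x51 idx=24 entry=0x55007 [P=1 RW=1 US=1 PS=0]
  L2: frame=0x55 idx=4 entry=0x59007 [P=1 RW=1 US=1 PS=0]
  L3: frame=0x59 idx=30 entry=0x18000 [P=0 RW=0 US=0 PS=0]
  → PAGE_NOT_PRESENT  (4 entries read)

Entries read for #3: 4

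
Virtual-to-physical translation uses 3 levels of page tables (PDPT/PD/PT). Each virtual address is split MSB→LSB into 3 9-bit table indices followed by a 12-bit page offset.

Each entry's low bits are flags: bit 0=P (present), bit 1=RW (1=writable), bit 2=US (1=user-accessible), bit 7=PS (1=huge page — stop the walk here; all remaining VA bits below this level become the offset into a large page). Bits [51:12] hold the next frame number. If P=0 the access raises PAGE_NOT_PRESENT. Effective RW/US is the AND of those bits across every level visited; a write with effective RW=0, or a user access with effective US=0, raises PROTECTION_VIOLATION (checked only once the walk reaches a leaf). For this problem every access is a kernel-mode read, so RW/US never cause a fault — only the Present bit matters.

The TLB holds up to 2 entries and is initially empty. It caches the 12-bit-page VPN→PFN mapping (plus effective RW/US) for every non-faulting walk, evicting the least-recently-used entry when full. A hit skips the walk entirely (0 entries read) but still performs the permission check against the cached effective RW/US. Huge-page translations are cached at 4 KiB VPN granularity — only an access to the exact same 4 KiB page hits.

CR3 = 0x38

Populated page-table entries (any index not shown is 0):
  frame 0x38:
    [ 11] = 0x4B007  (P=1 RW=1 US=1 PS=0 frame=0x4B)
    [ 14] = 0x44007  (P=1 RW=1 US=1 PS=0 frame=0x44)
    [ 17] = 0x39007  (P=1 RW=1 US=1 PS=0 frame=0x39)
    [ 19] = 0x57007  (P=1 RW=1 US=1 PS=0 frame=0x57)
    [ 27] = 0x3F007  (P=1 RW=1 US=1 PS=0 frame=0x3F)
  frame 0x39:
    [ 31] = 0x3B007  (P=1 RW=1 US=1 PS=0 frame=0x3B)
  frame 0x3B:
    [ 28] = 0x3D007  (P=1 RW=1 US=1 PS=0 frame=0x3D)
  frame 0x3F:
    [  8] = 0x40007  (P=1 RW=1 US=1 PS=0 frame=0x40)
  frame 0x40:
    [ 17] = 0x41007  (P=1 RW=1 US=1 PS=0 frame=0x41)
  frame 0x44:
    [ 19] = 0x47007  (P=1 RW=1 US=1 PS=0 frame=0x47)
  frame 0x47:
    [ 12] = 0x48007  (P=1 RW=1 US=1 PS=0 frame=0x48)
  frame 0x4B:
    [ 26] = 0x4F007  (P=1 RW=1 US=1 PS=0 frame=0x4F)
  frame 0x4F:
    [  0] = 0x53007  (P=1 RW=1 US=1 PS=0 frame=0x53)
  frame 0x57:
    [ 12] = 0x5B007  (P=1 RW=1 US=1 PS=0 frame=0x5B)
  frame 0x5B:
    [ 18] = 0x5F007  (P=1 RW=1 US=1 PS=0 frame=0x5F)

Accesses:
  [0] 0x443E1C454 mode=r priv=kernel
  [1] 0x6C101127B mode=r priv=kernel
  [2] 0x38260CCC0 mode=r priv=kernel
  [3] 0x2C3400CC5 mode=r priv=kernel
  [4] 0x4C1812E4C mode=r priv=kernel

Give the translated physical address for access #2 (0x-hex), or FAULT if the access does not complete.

Per-access translation:
#0 VA=0x443E1C454 (r,kernel):
  L0: frame=0x38 idx=17 entry=0x39007 [P=1 RW=1 US=1 PS=0]
  L1: frame=0x39 idx=31 entry=0x3B007 [P=1 RW=1 US=1 PS=0]
  L2: frame=0x3B idx=28 entry=0x3D007 [P=1 RW=1 US=1 PS=0]
  ✓ 0x3D454  — 3 lookups
#1 VA=0x6C101127B (r,kernel):
  L0: frame=0x38 idx=27 entry=0x3F007 [P=1 RW=1 US=1 PS=0]
  L1: frame=0x3F idx=8 entry=0x40007 [P=1 RW=1 US=1 PS=0]
  L2: frame=0x40 idx=17 entry=0x41007 [P=1 RW=1 US=1 PS=0]
  ✓ 0x4127B  — 3 lookups
#2 VA=0x38260CCC0 (r,kernel):
  L0: frame=0x38 idx=14 entry=0x44007 [P=1 RW=1 US=1 PS=0]
  L1: frame=0x44 idx=19 entry=0x47007 [P=1 RW=1 US=1 PS=0]
  L2: frame=0x47 idx=12 entry=0x48007 [P=1 RW=1 US=1 PS=0]
  ✓ 0x48CC0  — 3 lookups
#3 VA=0x2C3400CC5 (r,kernel):
  L0: frame=0x38 idx=11 entry=0x4B007 [P=1 RW=1 US=1 PS=0]
  L1: frame=0x4B idx=26 entry=0x4F007 [P=1 RW=1 US=1 PS=0]
  L2: frame=0x4F idx=0 entry=0x53007 [P=1 RW=1 US=1 PS=0]
  ✓ 0x53CC5  — 3 lookups
#4 VA=0x4C1812E4C (r,kernel):
  L0: frame=0x38 idx=19 entry=0x57007 [P=1 RW=1 US=1 PS=0]
  L1: frame=0x57 idx=12 entry=0x5B007 [P=1 RW=1 US=1 PS=0]
  L2: frame=0x5B idx=18 entry=0x5F007 [P=1 RW=1 US=1 PS=0]
  ✓ 0x5FE4C  — 3 lookups

Access #2 PA: 0x48CC0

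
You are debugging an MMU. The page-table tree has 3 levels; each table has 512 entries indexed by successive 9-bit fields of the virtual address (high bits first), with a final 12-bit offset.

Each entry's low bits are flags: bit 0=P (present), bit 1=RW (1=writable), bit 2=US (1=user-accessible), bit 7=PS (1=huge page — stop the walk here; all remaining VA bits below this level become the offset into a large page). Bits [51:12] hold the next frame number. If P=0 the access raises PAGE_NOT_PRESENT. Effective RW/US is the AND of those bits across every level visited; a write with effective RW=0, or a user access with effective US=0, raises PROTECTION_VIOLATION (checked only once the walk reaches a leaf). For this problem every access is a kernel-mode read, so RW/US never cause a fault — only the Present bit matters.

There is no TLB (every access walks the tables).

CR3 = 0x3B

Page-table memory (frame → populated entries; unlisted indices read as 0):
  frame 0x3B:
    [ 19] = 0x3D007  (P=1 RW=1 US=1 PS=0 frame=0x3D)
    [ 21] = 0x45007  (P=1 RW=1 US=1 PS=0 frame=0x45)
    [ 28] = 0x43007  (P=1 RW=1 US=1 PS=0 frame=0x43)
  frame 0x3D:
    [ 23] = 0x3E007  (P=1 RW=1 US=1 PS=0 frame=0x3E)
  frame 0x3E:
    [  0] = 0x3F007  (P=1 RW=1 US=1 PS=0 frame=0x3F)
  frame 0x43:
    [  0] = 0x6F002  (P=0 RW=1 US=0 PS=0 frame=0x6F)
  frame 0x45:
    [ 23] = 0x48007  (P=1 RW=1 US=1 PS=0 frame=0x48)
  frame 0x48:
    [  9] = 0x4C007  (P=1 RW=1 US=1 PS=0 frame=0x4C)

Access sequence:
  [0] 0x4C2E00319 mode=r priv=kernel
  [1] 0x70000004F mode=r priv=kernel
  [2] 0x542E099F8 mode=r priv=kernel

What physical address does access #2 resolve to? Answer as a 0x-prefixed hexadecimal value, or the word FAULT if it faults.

Walk each access:
#0 VA=0x4C2E00319 (r,kernel):
  L0: frame=0x3B idx=19 entry=0x3D007 [P=1 RW=1 US=1 PS=0]
  L1: frame=0x3D idx=23 entry=0x3E007 [P=1 RW=1 US=1 PS=0]
  L2: frame=0x3E idx=0 entry=0x3F007 [P=1 RW=1 US=1 PS=0]
  → PA=0x3F319  (3 entries read)
#1 VA=0x70000004F (r,kernel):
  L0: frame=0x3B idx=28 entry=0x43007 [P=1 RW=1 US=1 PS=0]
  L1: frame=0x43 idx=0 entry=0x6F002 [P=0 RW=1 US=0 PS=0]
  ✗ PAGE_NOT_PRESENT  [2 reads]
#2 VA=0x542E099F8 (r,kernel):
  L0: frame=0x3B idx=21 entry=0x45007 [P=1 RW=1 US=1 PS=0]
  L1: frame=0x45 idx=23 entry=0x48007 [P=1 RW=1 US=1 PS=0]
  L2: frame=0x48 idx=9 entry=0x4C007 [P=1 RW=1 US=1 PS=0]
  → PA=0x4C9F8  (3 entries read)

Access #2 PA: 0x4C9F8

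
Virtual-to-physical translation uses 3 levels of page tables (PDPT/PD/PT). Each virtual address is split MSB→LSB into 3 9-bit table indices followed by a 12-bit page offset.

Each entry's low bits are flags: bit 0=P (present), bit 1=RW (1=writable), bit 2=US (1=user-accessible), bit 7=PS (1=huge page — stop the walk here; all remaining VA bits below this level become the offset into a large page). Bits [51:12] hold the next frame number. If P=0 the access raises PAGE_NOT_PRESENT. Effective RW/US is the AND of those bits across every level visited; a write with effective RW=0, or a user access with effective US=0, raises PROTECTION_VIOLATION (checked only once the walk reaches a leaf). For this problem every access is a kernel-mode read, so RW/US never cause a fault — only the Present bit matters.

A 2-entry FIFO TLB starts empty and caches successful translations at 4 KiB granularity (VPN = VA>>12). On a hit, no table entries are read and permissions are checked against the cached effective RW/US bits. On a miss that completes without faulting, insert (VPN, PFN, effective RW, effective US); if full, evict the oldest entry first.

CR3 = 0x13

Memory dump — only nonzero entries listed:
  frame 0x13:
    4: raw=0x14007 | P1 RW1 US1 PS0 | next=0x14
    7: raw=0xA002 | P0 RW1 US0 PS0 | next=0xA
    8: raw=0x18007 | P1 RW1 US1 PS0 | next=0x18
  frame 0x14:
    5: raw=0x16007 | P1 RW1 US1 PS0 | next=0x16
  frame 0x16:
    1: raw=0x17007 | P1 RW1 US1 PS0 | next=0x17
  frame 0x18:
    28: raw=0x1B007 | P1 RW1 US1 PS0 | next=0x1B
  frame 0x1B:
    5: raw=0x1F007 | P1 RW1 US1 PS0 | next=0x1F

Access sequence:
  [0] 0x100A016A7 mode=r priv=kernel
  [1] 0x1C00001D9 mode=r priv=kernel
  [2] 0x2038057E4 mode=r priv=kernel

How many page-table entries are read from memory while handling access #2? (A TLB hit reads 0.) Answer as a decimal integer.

Walk each access:
#0 VA=0x100A016A7 (r,kernel):
  L0 @0x13[4] → 0x14007  P=1,RW=1,US=1,PS=0
  L1 @0x14[5] → 0x16007  P=1,RW=1,US=1,PS=0
  L2 @0x16[1] → 0x17007  P=1,RW=1,US=1,PS=0
  → PA=0x176A7  (3 entries read)
#1 VA=0x1C00001D9 (r,kernel):
  L0 @0x13[7] → 0xA002  P=0,RW=1,US=0,PS=0
  → PAGE_NOT_PRESENT  (1 entries read)
#2 VA=0x2038057E4 (r,kernel):
  L0 @0x13[8] → 0x18007  P=1,RW=1,US=1,PS=0
  L1 @0x18[28] → 0x1B007  P=1,RW=1,US=1,PS=0
  L2 @0x1B[5] → 0x1F007  P=1,RW=1,US=1,PS=0
  → PA=0x1F7E4  (3 entries read)

Entries read for #2: 3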